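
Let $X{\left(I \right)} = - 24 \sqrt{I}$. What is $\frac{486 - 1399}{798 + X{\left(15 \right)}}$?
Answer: $- \frac{121429}{104694} - \frac{1826 \sqrt{15}}{52347} \approx -1.2949$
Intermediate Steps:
$\frac{486 - 1399}{798 + X{\left(15 \right)}} = \frac{486 - 1399}{798 - 24 \sqrt{15}} = \frac{1}{798 - 24 \sqrt{15}} \left(-913\right) = - \frac{913}{798 - 24 \sqrt{15}}$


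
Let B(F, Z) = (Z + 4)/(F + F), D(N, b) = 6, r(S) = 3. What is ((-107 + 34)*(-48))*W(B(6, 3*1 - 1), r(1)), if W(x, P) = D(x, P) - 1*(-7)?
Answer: 45552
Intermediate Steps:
B(F, Z) = (4 + Z)/(2*F) (B(F, Z) = (4 + Z)/((2*F)) = (4 + Z)*(1/(2*F)) = (4 + Z)/(2*F))
W(x, P) = 13 (W(x, P) = 6 - 1*(-7) = 6 + 7 = 13)
((-107 + 34)*(-48))*W(B(6, 3*1 - 1), r(1)) = ((-107 + 34)*(-48))*13 = -73*(-48)*13 = 3504*13 = 45552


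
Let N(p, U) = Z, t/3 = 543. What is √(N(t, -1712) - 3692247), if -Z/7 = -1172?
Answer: I*√3684043 ≈ 1919.4*I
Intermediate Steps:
t = 1629 (t = 3*543 = 1629)
Z = 8204 (Z = -7*(-1172) = 8204)
N(p, U) = 8204
√(N(t, -1712) - 3692247) = √(8204 - 3692247) = √(-3684043) = I*√3684043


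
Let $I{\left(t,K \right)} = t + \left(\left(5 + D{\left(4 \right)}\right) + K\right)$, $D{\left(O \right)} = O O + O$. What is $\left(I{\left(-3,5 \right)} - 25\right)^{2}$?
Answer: $4$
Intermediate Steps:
$D{\left(O \right)} = O + O^{2}$ ($D{\left(O \right)} = O^{2} + O = O + O^{2}$)
$I{\left(t,K \right)} = 25 + K + t$ ($I{\left(t,K \right)} = t + \left(\left(5 + 4 \left(1 + 4\right)\right) + K\right) = t + \left(\left(5 + 4 \cdot 5\right) + K\right) = t + \left(\left(5 + 20\right) + K\right) = t + \left(25 + K\right) = 25 + K + t$)
$\left(I{\left(-3,5 \right)} - 25\right)^{2} = \left(\left(25 + 5 - 3\right) - 25\right)^{2} = \left(27 - 25\right)^{2} = 2^{2} = 4$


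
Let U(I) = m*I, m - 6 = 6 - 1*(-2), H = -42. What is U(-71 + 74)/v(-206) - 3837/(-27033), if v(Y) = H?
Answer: -7732/9011 ≈ -0.85806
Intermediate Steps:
m = 14 (m = 6 + (6 - 1*(-2)) = 6 + (6 + 2) = 6 + 8 = 14)
U(I) = 14*I
v(Y) = -42
U(-71 + 74)/v(-206) - 3837/(-27033) = (14*(-71 + 74))/(-42) - 3837/(-27033) = (14*3)*(-1/42) - 3837*(-1/27033) = 42*(-1/42) + 1279/9011 = -1 + 1279/9011 = -7732/9011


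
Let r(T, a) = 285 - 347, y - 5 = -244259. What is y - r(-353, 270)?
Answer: -244192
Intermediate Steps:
y = -244254 (y = 5 - 244259 = -244254)
r(T, a) = -62
y - r(-353, 270) = -244254 - 1*(-62) = -244254 + 62 = -244192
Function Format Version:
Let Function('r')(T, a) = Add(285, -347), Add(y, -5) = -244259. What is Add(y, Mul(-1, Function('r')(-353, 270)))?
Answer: -244192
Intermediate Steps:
y = -244254 (y = Add(5, -244259) = -244254)
Function('r')(T, a) = -62
Add(y, Mul(-1, Function('r')(-353, 270))) = Add(-244254, Mul(-1, -62)) = Add(-244254, 62) = -244192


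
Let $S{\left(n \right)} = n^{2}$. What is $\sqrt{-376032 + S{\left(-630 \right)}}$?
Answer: $2 \sqrt{5217} \approx 144.46$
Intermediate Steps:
$\sqrt{-376032 + S{\left(-630 \right)}} = \sqrt{-376032 + \left(-630\right)^{2}} = \sqrt{-376032 + 396900} = \sqrt{20868} = 2 \sqrt{5217}$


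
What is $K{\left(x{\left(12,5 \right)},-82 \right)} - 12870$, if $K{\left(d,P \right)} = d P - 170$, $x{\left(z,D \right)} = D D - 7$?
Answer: $-14516$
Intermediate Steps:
$x{\left(z,D \right)} = -7 + D^{2}$ ($x{\left(z,D \right)} = D^{2} - 7 = -7 + D^{2}$)
$K{\left(d,P \right)} = -170 + P d$ ($K{\left(d,P \right)} = P d - 170 = -170 + P d$)
$K{\left(x{\left(12,5 \right)},-82 \right)} - 12870 = \left(-170 - 82 \left(-7 + 5^{2}\right)\right) - 12870 = \left(-170 - 82 \left(-7 + 25\right)\right) - 12870 = \left(-170 - 1476\right) - 12870 = -1646 - 12870 = -14516$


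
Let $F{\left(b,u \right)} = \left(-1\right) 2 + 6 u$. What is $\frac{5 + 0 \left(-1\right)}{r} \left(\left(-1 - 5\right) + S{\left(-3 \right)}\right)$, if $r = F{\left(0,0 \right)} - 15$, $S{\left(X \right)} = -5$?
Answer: $\frac{55}{17} \approx 3.2353$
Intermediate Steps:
$F{\left(b,u \right)} = -2 + 6 u$
$r = -17$ ($r = \left(-2 + 6 \cdot 0\right) - 15 = \left(-2 + 0\right) - 15 = -2 - 15 = -17$)
$\frac{5 + 0 \left(-1\right)}{r} \left(\left(-1 - 5\right) + S{\left(-3 \right)}\right) = \frac{5 + 0 \left(-1\right)}{-17} \left(\left(-1 - 5\right) - 5\right) = \left(5 + 0\right) \left(- \frac{1}{17}\right) \left(-6 - 5\right) = 5 \left(- \frac{1}{17}\right) \left(-11\right) = \left(- \frac{5}{17}\right) \left(-11\right) = \frac{55}{17}$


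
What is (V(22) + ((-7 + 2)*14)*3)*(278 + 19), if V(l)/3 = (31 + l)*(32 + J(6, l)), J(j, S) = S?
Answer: 2487672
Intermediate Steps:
V(l) = 3*(31 + l)*(32 + l) (V(l) = 3*((31 + l)*(32 + l)) = 3*(31 + l)*(32 + l))
(V(22) + ((-7 + 2)*14)*3)*(278 + 19) = ((2976 + 3*22² + 189*22) + ((-7 + 2)*14)*3)*(278 + 19) = ((2976 + 3*484 + 4158) - 5*14*3)*297 = ((2976 + 1452 + 4158) - 70*3)*297 = (8586 - 210)*297 = 8376*297 = 2487672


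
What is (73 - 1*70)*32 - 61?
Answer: 35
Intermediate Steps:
(73 - 1*70)*32 - 61 = (73 - 70)*32 - 61 = 3*32 - 61 = 96 - 61 = 35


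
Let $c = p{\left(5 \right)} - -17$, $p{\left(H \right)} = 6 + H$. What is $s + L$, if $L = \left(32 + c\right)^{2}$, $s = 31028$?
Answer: $34628$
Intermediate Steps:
$c = 28$ ($c = \left(6 + 5\right) - -17 = 11 + 17 = 28$)
$L = 3600$ ($L = \left(32 + 28\right)^{2} = 60^{2} = 3600$)
$s + L = 31028 + 3600 = 34628$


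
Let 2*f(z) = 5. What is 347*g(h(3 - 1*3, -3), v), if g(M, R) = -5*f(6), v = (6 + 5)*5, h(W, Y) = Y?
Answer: -8675/2 ≈ -4337.5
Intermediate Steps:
f(z) = 5/2 (f(z) = (1/2)*5 = 5/2)
v = 55 (v = 11*5 = 55)
g(M, R) = -25/2 (g(M, R) = -5*5/2 = -25/2)
347*g(h(3 - 1*3, -3), v) = 347*(-25/2) = -8675/2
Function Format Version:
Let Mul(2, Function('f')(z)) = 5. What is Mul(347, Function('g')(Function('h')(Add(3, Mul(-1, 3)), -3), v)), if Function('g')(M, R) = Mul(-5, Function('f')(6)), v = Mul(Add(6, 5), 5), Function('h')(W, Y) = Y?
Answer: Rational(-8675, 2) ≈ -4337.5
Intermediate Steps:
Function('f')(z) = Rational(5, 2) (Function('f')(z) = Mul(Rational(1, 2), 5) = Rational(5, 2))
v = 55 (v = Mul(11, 5) = 55)
Function('g')(M, R) = Rational(-25, 2) (Function('g')(M, R) = Mul(-5, Rational(5, 2)) = Rational(-25, 2))
Mul(347, Function('g')(Function('h')(Add(3, Mul(-1, 3)), -3), v)) = Mul(347, Rational(-25, 2)) = Rational(-8675, 2)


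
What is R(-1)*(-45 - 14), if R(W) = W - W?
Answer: 0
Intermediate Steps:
R(W) = 0
R(-1)*(-45 - 14) = 0*(-45 - 14) = 0*(-59) = 0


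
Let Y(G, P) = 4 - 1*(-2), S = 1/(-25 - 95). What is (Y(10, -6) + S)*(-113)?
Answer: -81247/120 ≈ -677.06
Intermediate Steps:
S = -1/120 (S = 1/(-120) = -1/120 ≈ -0.0083333)
Y(G, P) = 6 (Y(G, P) = 4 + 2 = 6)
(Y(10, -6) + S)*(-113) = (6 - 1/120)*(-113) = (719/120)*(-113) = -81247/120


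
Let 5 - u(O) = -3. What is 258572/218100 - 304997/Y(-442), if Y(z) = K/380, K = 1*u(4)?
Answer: -1579846206089/109050 ≈ -1.4487e+7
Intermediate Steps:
u(O) = 8 (u(O) = 5 - 1*(-3) = 5 + 3 = 8)
K = 8 (K = 1*8 = 8)
Y(z) = 2/95 (Y(z) = 8/380 = 8*(1/380) = 2/95)
258572/218100 - 304997/Y(-442) = 258572/218100 - 304997/2/95 = 258572*(1/218100) - 304997*95/2 = 64643/54525 - 28974715/2 = -1579846206089/109050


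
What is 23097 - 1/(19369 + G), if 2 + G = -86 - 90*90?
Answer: 258247556/11181 ≈ 23097.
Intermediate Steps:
G = -8188 (G = -2 + (-86 - 90*90) = -2 + (-86 - 8100) = -2 - 8186 = -8188)
23097 - 1/(19369 + G) = 23097 - 1/(19369 - 8188) = 23097 - 1/11181 = 258247556/11181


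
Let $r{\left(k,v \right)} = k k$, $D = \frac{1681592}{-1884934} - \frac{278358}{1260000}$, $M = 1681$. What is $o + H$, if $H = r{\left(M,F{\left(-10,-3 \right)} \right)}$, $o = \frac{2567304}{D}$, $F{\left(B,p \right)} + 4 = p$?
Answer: $\frac{114373952766790091}{220291031531} \approx 5.192 \cdot 10^{5}$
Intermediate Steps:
$F{\left(B,p \right)} = -4 + p$
$D = - \frac{220291031531}{197918070000}$ ($D = 1681592 \left(- \frac{1}{1884934}\right) - \frac{46393}{210000} = - \frac{840796}{942467} - \frac{46393}{210000} = - \frac{220291031531}{197918070000} \approx -1.113$)
$o = - \frac{508115852783280000}{220291031531}$ ($o = \frac{2567304}{- \frac{220291031531}{197918070000}} = 2567304 \left(- \frac{197918070000}{220291031531}\right) = - \frac{508115852783280000}{220291031531} \approx -2.3066 \cdot 10^{6}$)
$r{\left(k,v \right)} = k^{2}$
$H = 2825761$ ($H = 1681^{2} = 2825761$)
$o + H = - \frac{508115852783280000}{220291031531} + 2825761 = \frac{114373952766790091}{220291031531}$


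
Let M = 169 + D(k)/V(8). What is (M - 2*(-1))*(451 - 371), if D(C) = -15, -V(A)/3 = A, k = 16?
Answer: 13730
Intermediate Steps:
V(A) = -3*A
M = 1357/8 (M = 169 - 15/((-3*8)) = 169 - 15/(-24) = 169 - 15*(-1/24) = 169 + 5/8 = 1357/8 ≈ 169.63)
(M - 2*(-1))*(451 - 371) = (1357/8 - 2*(-1))*(451 - 371) = (1357/8 + 2)*80 = (1373/8)*80 = 13730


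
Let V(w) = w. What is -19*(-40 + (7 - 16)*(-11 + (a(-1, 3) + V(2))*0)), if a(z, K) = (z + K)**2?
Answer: -1121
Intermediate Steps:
a(z, K) = (K + z)**2
-19*(-40 + (7 - 16)*(-11 + (a(-1, 3) + V(2))*0)) = -19*(-40 + (7 - 16)*(-11 + ((3 - 1)**2 + 2)*0)) = -19*(-40 - 9*(-11 + (2**2 + 2)*0)) = -19*(-40 - 9*(-11 + (4 + 2)*0)) = -19*(-40 - 9*(-11 + 6*0)) = -19*(-40 - 9*(-11 + 0)) = -19*(-40 - 9*(-11)) = -19*(-40 + 99) = -19*59 = -1121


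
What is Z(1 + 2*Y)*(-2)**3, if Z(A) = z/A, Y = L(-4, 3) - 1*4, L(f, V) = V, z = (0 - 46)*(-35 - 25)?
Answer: 22080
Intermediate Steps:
z = 2760 (z = -46*(-60) = 2760)
Y = -1 (Y = 3 - 1*4 = 3 - 4 = -1)
Z(A) = 2760/A
Z(1 + 2*Y)*(-2)**3 = (2760/(1 + 2*(-1)))*(-2)**3 = (2760/(1 - 2))*(-8) = (2760/(-1))*(-8) = (2760*(-1))*(-8) = -2760*(-8) = 22080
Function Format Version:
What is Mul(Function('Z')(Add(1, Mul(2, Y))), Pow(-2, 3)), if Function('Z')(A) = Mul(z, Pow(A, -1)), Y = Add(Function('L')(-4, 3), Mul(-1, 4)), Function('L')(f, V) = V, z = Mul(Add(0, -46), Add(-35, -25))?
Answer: 22080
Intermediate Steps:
z = 2760 (z = Mul(-46, -60) = 2760)
Y = -1 (Y = Add(3, Mul(-1, 4)) = Add(3, -4) = -1)
Function('Z')(A) = Mul(2760, Pow(A, -1))
Mul(Function('Z')(Add(1, Mul(2, Y))), Pow(-2, 3)) = Mul(Mul(2760, Pow(Add(1, Mul(2, -1)), -1)), Pow(-2, 3)) = Mul(Mul(2760, Pow(Add(1, -2), -1)), -8) = Mul(Mul(2760, Pow(-1, -1)), -8) = Mul(Mul(2760, -1), -8) = Mul(-2760, -8) = 22080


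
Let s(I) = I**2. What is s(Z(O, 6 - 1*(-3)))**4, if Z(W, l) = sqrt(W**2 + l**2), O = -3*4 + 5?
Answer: 285610000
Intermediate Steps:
O = -7 (O = -12 + 5 = -7)
s(Z(O, 6 - 1*(-3)))**4 = ((sqrt((-7)**2 + (6 - 1*(-3))**2))**2)**4 = ((sqrt(49 + (6 + 3)**2))**2)**4 = ((sqrt(49 + 9**2))**2)**4 = ((sqrt(49 + 81))**2)**4 = ((sqrt(130))**2)**4 = 130**4 = 285610000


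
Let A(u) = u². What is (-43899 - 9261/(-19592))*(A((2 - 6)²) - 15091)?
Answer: 12758989313745/19592 ≈ 6.5123e+8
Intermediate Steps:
(-43899 - 9261/(-19592))*(A((2 - 6)²) - 15091) = (-43899 - 9261/(-19592))*(((2 - 6)²)² - 15091) = (-43899 - 9261*(-1/19592))*(((-4)²)² - 15091) = (-43899 + 9261/19592)*(16² - 15091) = -860059947*(256 - 15091)/19592 = -860059947/19592*(-14835) = 12758989313745/19592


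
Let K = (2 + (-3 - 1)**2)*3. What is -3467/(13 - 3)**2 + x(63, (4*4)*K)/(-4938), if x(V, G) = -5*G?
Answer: -2781341/82300 ≈ -33.795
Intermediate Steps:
K = 54 (K = (2 + (-4)**2)*3 = (2 + 16)*3 = 18*3 = 54)
-3467/(13 - 3)**2 + x(63, (4*4)*K)/(-4938) = -3467/(13 - 3)**2 - 5*4*4*54/(-4938) = -3467/(10**2) - 80*54*(-1/4938) = -3467/100 - 5*864*(-1/4938) = -3467*1/100 - 4320*(-1/4938) = -3467/100 + 720/823 = -2781341/82300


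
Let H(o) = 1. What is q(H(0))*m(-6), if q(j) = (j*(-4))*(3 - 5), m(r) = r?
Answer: -48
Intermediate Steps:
q(j) = 8*j (q(j) = -4*j*(-2) = 8*j)
q(H(0))*m(-6) = (8*1)*(-6) = 8*(-6) = -48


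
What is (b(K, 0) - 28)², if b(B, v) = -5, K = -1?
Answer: 1089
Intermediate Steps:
(b(K, 0) - 28)² = (-5 - 28)² = (-33)² = 1089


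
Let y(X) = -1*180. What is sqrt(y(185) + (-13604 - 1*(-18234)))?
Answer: 5*sqrt(178) ≈ 66.708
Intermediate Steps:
y(X) = -180
sqrt(y(185) + (-13604 - 1*(-18234))) = sqrt(-180 + (-13604 - 1*(-18234))) = sqrt(-180 + (-13604 + 18234)) = sqrt(-180 + 4630) = sqrt(4450) = 5*sqrt(178)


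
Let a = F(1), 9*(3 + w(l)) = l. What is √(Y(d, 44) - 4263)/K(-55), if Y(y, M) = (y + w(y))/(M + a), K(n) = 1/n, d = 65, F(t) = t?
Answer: -22*I*√2157365/9 ≈ -3590.4*I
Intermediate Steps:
w(l) = -3 + l/9
a = 1
Y(y, M) = (-3 + 10*y/9)/(1 + M) (Y(y, M) = (y + (-3 + y/9))/(M + 1) = (-3 + 10*y/9)/(1 + M))
√(Y(d, 44) - 4263)/K(-55) = √((-27 + 10*65)/(9*(1 + 44)) - 4263)/(1/(-55)) = √((⅑)*(-27 + 650)/45 - 4263)/(-1/55) = √((⅑)*(1/45)*623 - 4263)*(-55) = √(623/405 - 4263)*(-55) = √(-1725892/405)*(-55) = (2*I*√2157365/45)*(-55) = -22*I*√2157365/9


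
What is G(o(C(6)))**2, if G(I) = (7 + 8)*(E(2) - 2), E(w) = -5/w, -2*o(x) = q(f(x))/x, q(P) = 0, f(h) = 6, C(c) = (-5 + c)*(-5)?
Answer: 18225/4 ≈ 4556.3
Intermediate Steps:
C(c) = 25 - 5*c
o(x) = 0 (o(x) = -0/x = -1/2*0 = 0)
G(I) = -135/2 (G(I) = (7 + 8)*(-5/2 - 2) = 15*(-5*1/2 - 2) = 15*(-5/2 - 2) = 15*(-9/2) = -135/2)
G(o(C(6)))**2 = (-135/2)**2 = 18225/4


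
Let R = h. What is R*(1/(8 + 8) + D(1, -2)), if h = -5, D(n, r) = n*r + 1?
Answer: 75/16 ≈ 4.6875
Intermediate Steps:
D(n, r) = 1 + n*r
R = -5
R*(1/(8 + 8) + D(1, -2)) = -5*(1/(8 + 8) + (1 + 1*(-2))) = -5*(1/16 + (1 - 2)) = -5*(1/16 - 1) = -5*(-15/16) = 75/16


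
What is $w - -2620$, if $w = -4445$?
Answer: $-1825$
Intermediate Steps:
$w - -2620 = -4445 - -2620 = -4445 + 2620 = -1825$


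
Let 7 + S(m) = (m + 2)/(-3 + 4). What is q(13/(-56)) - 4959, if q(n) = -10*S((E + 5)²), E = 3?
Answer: -5549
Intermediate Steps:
S(m) = -5 + m (S(m) = -7 + (m + 2)/(-3 + 4) = -7 + (2 + m)/1 = -7 + (2 + m)*1 = -7 + (2 + m) = -5 + m)
q(n) = -590 (q(n) = -10*(-5 + (3 + 5)²) = -10*(-5 + 8²) = -10*(-5 + 64) = -10*59 = -590)
q(13/(-56)) - 4959 = -590 - 4959 = -5549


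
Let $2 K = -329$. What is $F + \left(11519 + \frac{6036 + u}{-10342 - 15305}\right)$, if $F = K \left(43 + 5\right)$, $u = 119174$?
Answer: $\frac{92793871}{25647} \approx 3618.1$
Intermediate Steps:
$K = - \frac{329}{2}$ ($K = \frac{1}{2} \left(-329\right) = - \frac{329}{2} \approx -164.5$)
$F = -7896$ ($F = - \frac{329 \left(43 + 5\right)}{2} = \left(- \frac{329}{2}\right) 48 = -7896$)
$F + \left(11519 + \frac{6036 + u}{-10342 - 15305}\right) = -7896 + \left(11519 + \frac{6036 + 119174}{-10342 - 15305}\right) = -7896 + \left(11519 + \frac{125210}{-25647}\right) = -7896 + \left(11519 + 125210 \left(- \frac{1}{25647}\right)\right) = -7896 + \left(11519 - \frac{125210}{25647}\right) = -7896 + \frac{295302583}{25647} = \frac{92793871}{25647}$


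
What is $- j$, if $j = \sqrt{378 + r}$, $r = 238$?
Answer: $- 2 \sqrt{154} \approx -24.819$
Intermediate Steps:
$j = 2 \sqrt{154}$ ($j = \sqrt{378 + 238} = \sqrt{616} = 2 \sqrt{154} \approx 24.819$)
$- j = - 2 \sqrt{154}$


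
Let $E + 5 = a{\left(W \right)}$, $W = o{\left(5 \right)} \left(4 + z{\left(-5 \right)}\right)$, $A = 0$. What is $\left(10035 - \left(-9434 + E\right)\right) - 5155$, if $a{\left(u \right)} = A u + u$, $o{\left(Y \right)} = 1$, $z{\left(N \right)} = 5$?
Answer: $14310$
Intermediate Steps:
$W = 9$ ($W = 1 \left(4 + 5\right) = 1 \cdot 9 = 9$)
$a{\left(u \right)} = u$ ($a{\left(u \right)} = 0 u + u = 0 + u = u$)
$E = 4$ ($E = -5 + 9 = 4$)
$\left(10035 - \left(-9434 + E\right)\right) - 5155 = \left(10035 + \left(9434 - 4\right)\right) - 5155 = \left(10035 + 9430\right) - 5155 = 19465 - 5155 = 14310$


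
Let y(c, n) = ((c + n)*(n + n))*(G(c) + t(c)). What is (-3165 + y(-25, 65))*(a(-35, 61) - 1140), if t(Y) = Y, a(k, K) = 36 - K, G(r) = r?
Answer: 306587225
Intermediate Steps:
y(c, n) = 4*c*n*(c + n) (y(c, n) = ((c + n)*(n + n))*(c + c) = ((c + n)*(2*n))*(2*c) = (2*n*(c + n))*(2*c) = 4*c*n*(c + n))
(-3165 + y(-25, 65))*(a(-35, 61) - 1140) = (-3165 + 4*(-25)*65*(-25 + 65))*((36 - 1*61) - 1140) = (-3165 + 4*(-25)*65*40)*((36 - 61) - 1140) = (-3165 - 260000)*(-25 - 1140) = -263165*(-1165) = 306587225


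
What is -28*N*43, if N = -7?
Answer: 8428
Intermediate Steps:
-28*N*43 = -28*(-7)*43 = 196*43 = 8428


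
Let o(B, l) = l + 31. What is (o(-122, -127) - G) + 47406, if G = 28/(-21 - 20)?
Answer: 1939738/41 ≈ 47311.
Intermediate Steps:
o(B, l) = 31 + l
G = -28/41 (G = 28/(-41) = -1/41*28 = -28/41 ≈ -0.68293)
(o(-122, -127) - G) + 47406 = ((31 - 127) - 1*(-28/41)) + 47406 = (-96 + 28/41) + 47406 = -3908/41 + 47406 = 1939738/41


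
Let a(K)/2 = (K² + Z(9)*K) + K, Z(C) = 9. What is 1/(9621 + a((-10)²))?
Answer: 1/31621 ≈ 3.1625e-5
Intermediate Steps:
a(K) = 2*K² + 20*K (a(K) = 2*((K² + 9*K) + K) = 2*(K² + 10*K) = 2*K² + 20*K)
1/(9621 + a((-10)²)) = 1/(9621 + 2*(-10)²*(10 + (-10)²)) = 1/(9621 + 2*100*(10 + 100)) = 1/(9621 + 2*100*110) = 1/(9621 + 22000) = 1/31621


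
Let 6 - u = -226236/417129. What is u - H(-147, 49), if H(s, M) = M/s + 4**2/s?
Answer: 8397605/1202313 ≈ 6.9845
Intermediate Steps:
H(s, M) = 16/s + M/s (H(s, M) = M/s + 16/s = 16/s + M/s)
u = 53510/8179 (u = 6 - (-226236)/417129 = 6 - 1*(-4436/8179) = 6 + 4436/8179 = 53510/8179 ≈ 6.5424)
u - H(-147, 49) = 53510/8179 - (16 + 49)/(-147) = 53510/8179 - (-1)*65/147 = 53510/8179 - 1*(-65/147) = 53510/8179 + 65/147 = 8397605/1202313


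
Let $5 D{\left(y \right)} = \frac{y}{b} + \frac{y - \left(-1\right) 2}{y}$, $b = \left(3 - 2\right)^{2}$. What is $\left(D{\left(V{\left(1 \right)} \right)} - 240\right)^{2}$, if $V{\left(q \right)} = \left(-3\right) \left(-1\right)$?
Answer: $\frac{12859396}{225} \approx 57153.0$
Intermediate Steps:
$V{\left(q \right)} = 3$
$b = 1$ ($b = 1^{2} = 1$)
$D{\left(y \right)} = \frac{y}{5} + \frac{2 + y}{5 y}$ ($D{\left(y \right)} = \frac{\frac{y}{1} + \frac{y - \left(-1\right) 2}{y}}{5} = \frac{y 1 + \frac{y - -2}{y}}{5} = \frac{y + \frac{y + 2}{y}}{5} = \frac{y + \frac{2 + y}{y}}{5} = \frac{y}{5} + \frac{2 + y}{5 y}$)
$\left(D{\left(V{\left(1 \right)} \right)} - 240\right)^{2} = \left(\frac{2 + 3 \left(1 + 3\right)}{5 \cdot 3} - 240\right)^{2} = \left(\frac{1}{5} \cdot \frac{1}{3} \left(2 + 3 \cdot 4\right) - 240\right)^{2} = \left(\frac{1}{5} \cdot \frac{1}{3} \left(2 + 12\right) - 240\right)^{2} = \left(\frac{1}{5} \cdot \frac{1}{3} \cdot 14 - 240\right)^{2} = \left(\frac{14}{15} - 240\right)^{2} = \left(- \frac{3586}{15}\right)^{2} = \frac{12859396}{225}$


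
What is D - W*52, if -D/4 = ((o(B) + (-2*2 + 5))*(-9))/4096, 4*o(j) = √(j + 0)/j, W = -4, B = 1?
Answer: 852013/4096 ≈ 208.01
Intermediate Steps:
o(j) = 1/(4*√j) (o(j) = (√(j + 0)/j)/4 = (√j/j)/4 = 1/(4*√j))
D = 45/4096 (D = -4*(1/(4*√1) + (-2*2 + 5))*(-9)/4096 = -4*((¼)*1 + (-4 + 5))*(-9)/4096 = -4*(¼ + 1)*(-9)/4096 = -4*(5/4)*(-9)/4096 = -(-45)/4096 = -4*(-45/16384) = 45/4096 ≈ 0.010986)
D - W*52 = 45/4096 - (-4)*52 = 45/4096 - 1*(-208) = 45/4096 + 208 = 852013/4096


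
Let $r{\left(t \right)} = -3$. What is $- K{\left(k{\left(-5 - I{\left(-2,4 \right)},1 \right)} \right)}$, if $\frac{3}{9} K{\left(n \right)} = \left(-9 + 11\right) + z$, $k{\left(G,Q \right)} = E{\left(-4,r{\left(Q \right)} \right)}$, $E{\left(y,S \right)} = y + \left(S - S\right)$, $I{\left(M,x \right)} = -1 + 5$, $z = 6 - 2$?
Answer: $-18$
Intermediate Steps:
$z = 4$
$I{\left(M,x \right)} = 4$
$E{\left(y,S \right)} = y$ ($E{\left(y,S \right)} = y + 0 = y$)
$k{\left(G,Q \right)} = -4$
$K{\left(n \right)} = 18$ ($K{\left(n \right)} = 3 \left(\left(-9 + 11\right) + 4\right) = 3 \left(2 + 4\right) = 3 \cdot 6 = 18$)
$- K{\left(k{\left(-5 - I{\left(-2,4 \right)},1 \right)} \right)} = \left(-1\right) 18 = -18$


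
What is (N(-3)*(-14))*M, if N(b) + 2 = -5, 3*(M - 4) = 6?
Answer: 588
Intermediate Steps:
M = 6 (M = 4 + (1/3)*6 = 4 + 2 = 6)
N(b) = -7 (N(b) = -2 - 5 = -7)
(N(-3)*(-14))*M = -7*(-14)*6 = 98*6 = 588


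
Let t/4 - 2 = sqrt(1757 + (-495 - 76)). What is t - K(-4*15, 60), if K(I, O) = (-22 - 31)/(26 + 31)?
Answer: 509/57 + 4*sqrt(1186) ≈ 146.68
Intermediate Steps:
K(I, O) = -53/57
t = 8 + 4*sqrt(1186) (t = 8 + 4*sqrt(1757 + (-495 - 76)) = 8 + 4*sqrt(1757 - 571) = 8 + 4*sqrt(1186) ≈ 145.75)
t - K(-4*15, 60) = (8 + 4*sqrt(1186)) - 1*(-53/57) = (8 + 4*sqrt(1186)) + 53/57 = 509/57 + 4*sqrt(1186)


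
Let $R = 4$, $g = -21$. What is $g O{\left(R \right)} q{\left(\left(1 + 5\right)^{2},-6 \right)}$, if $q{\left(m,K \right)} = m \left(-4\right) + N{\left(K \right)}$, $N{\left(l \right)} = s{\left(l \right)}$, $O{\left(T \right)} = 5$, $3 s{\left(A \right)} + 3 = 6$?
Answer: $15015$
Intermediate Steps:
$s{\left(A \right)} = 1$ ($s{\left(A \right)} = -1 + \frac{1}{3} \cdot 6 = -1 + 2 = 1$)
$N{\left(l \right)} = 1$
$q{\left(m,K \right)} = 1 - 4 m$ ($q{\left(m,K \right)} = m \left(-4\right) + 1 = - 4 m + 1 = 1 - 4 m$)
$g O{\left(R \right)} q{\left(\left(1 + 5\right)^{2},-6 \right)} = \left(-21\right) 5 \left(1 - 4 \left(1 + 5\right)^{2}\right) = - 105 \left(1 - 4 \cdot 6^{2}\right) = - 105 \left(1 - 144\right) = \left(-105\right) \left(-143\right) = 15015$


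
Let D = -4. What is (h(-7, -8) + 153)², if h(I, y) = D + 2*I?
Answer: 18225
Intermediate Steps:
h(I, y) = -4 + 2*I
(h(-7, -8) + 153)² = ((-4 + 2*(-7)) + 153)² = ((-4 - 14) + 153)² = (-18 + 153)² = 135² = 18225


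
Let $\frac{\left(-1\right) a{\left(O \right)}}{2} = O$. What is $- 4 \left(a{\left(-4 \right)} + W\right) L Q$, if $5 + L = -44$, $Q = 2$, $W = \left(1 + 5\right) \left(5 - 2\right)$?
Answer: $10192$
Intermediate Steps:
$a{\left(O \right)} = - 2 O$
$W = 18$ ($W = 6 \cdot 3 = 18$)
$L = -49$ ($L = -5 - 44 = -49$)
$- 4 \left(a{\left(-4 \right)} + W\right) L Q = - 4 \left(\left(-2\right) \left(-4\right) + 18\right) \left(-49\right) 2 = - 4 \left(8 + 18\right) \left(-49\right) 2 = \left(-4\right) 26 \left(-49\right) 2 = \left(-104\right) \left(-49\right) 2 = 5096 \cdot 2 = 10192$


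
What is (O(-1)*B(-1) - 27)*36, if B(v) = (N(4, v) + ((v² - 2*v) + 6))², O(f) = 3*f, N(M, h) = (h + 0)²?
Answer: -11772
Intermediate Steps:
N(M, h) = h²
B(v) = (6 - 2*v + 2*v²)² (B(v) = (v² + ((v² - 2*v) + 6))² = (v² + (6 + v² - 2*v))² = (6 - 2*v + 2*v²)²)
(O(-1)*B(-1) - 27)*36 = ((3*(-1))*(4*(3 + (-1)² - 1*(-1))²) - 27)*36 = (-12*(3 + 1 + 1)² - 27)*36 = (-12*5² - 27)*36 = (-12*25 - 27)*36 = (-3*100 - 27)*36 = (-300 - 27)*36 = -327*36 = -11772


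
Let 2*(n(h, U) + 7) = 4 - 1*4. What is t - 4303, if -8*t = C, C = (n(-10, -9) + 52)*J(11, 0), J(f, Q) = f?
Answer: -34919/8 ≈ -4364.9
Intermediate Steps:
n(h, U) = -7 (n(h, U) = -7 + (4 - 1*4)/2 = -7 + (4 - 4)/2 = -7 + (½)*0 = -7 + 0 = -7)
C = 495 (C = (-7 + 52)*11 = 45*11 = 495)
t = -495/8 (t = -⅛*495 = -495/8 ≈ -61.875)
t - 4303 = -495/8 - 4303 = -34919/8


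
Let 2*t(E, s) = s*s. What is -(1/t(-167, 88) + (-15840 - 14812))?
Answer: 118684543/3872 ≈ 30652.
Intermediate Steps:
t(E, s) = s**2/2 (t(E, s) = (s*s)/2 = s**2/2)
-(1/t(-167, 88) + (-15840 - 14812)) = -(1/((1/2)*88**2) + (-15840 - 14812)) = -(1/((1/2)*7744) - 30652) = -(1/3872 - 30652) = -1*(-118684543/3872) = 118684543/3872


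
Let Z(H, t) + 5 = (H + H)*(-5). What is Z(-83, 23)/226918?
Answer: 825/226918 ≈ 0.0036357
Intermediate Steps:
Z(H, t) = -5 - 10*H (Z(H, t) = -5 + (H + H)*(-5) = -5 + (2*H)*(-5) = -5 - 10*H)
Z(-83, 23)/226918 = (-5 - 10*(-83))/226918 = (-5 + 830)*(1/226918) = 825*(1/226918) = 825/226918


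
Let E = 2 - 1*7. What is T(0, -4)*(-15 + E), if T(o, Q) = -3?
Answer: 60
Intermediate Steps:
E = -5 (E = 2 - 7 = -5)
T(0, -4)*(-15 + E) = -3*(-15 - 5) = -3*(-20) = 60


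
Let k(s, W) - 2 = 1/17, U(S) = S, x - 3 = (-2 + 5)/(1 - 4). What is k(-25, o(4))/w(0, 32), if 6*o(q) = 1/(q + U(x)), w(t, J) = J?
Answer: 35/544 ≈ 0.064338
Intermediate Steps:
x = 2 (x = 3 + (-2 + 5)/(1 - 4) = 3 + 3/(-3) = 3 + 3*(-⅓) = 3 - 1 = 2)
o(q) = 1/(6*(2 + q)) (o(q) = 1/(6*(q + 2)) = 1/(6*(2 + q)))
k(s, W) = 35/17 (k(s, W) = 2 + 1/17 = 35/17)
k(-25, o(4))/w(0, 32) = (35/17)/32 = (35/17)*(1/32) = 35/544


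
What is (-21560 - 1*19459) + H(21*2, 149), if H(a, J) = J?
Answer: -40870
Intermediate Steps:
(-21560 - 1*19459) + H(21*2, 149) = (-21560 - 1*19459) + 149 = (-21560 - 19459) + 149 = -41019 + 149 = -40870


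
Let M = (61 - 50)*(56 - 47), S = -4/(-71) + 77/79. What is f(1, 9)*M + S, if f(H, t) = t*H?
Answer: 5003402/5609 ≈ 892.03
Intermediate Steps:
f(H, t) = H*t
S = 5783/5609 (S = -4*(-1/71) + 77*(1/79) = 4/71 + 77/79 = 5783/5609 ≈ 1.0310)
M = 99 (M = 11*9 = 99)
f(1, 9)*M + S = (1*9)*99 + 5783/5609 = 9*99 + 5783/5609 = 891 + 5783/5609 = 5003402/5609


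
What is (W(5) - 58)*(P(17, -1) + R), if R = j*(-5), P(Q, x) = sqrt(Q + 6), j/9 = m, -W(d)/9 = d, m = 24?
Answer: 111240 - 103*sqrt(23) ≈ 1.1075e+5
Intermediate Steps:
W(d) = -9*d
j = 216 (j = 9*24 = 216)
P(Q, x) = sqrt(6 + Q)
R = -1080 (R = 216*(-5) = -1080)
(W(5) - 58)*(P(17, -1) + R) = (-9*5 - 58)*(sqrt(6 + 17) - 1080) = (-45 - 58)*(sqrt(23) - 1080) = -103*(-1080 + sqrt(23)) = 111240 - 103*sqrt(23)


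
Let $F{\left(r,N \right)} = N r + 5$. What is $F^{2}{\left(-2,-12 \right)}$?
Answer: $841$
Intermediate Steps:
$F{\left(r,N \right)} = 5 + N r$
$F^{2}{\left(-2,-12 \right)} = \left(5 - -24\right)^{2} = \left(5 + 24\right)^{2} = 29^{2} = 841$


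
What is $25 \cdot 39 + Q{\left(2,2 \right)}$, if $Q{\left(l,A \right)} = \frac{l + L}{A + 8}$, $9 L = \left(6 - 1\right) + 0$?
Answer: $\frac{87773}{90} \approx 975.26$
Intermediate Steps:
$L = \frac{5}{9}$ ($L = \frac{\left(6 - 1\right) + 0}{9} = \frac{5 + 0}{9} = \frac{1}{9} \cdot 5 = \frac{5}{9} \approx 0.55556$)
$Q{\left(l,A \right)} = \frac{\frac{5}{9} + l}{8 + A}$ ($Q{\left(l,A \right)} = \frac{l + \frac{5}{9}}{A + 8} = \frac{\frac{5}{9} + l}{8 + A}$)
$25 \cdot 39 + Q{\left(2,2 \right)} = 25 \cdot 39 + \frac{\frac{5}{9} + 2}{8 + 2} = 975 + \frac{1}{10} \cdot \frac{23}{9} = 975 + \frac{23}{90} = \frac{87773}{90}$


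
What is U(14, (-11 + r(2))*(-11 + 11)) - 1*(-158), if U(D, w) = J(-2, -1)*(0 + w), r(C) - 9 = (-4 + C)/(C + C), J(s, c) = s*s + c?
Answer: 158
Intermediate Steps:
J(s, c) = c + s**2 (J(s, c) = s**2 + c = c + s**2)
r(C) = 9 + (-4 + C)/(2*C) (r(C) = 9 + (-4 + C)/(C + C) = 9 + (-4 + C)/((2*C)) = 9 + (-4 + C)*(1/(2*C)) = 9 + (-4 + C)/(2*C))
U(D, w) = 3*w (U(D, w) = (-1 + (-2)**2)*(0 + w) = (-1 + 4)*w = 3*w)
U(14, (-11 + r(2))*(-11 + 11)) - 1*(-158) = 3*((-11 + (19/2 - 2/2))*(-11 + 11)) - 1*(-158) = 3*((-11 + (19/2 - 2*1/2))*0) + 158 = 3*((-11 + (19/2 - 1))*0) + 158 = 3*((-11 + 17/2)*0) + 158 = 3*(-5/2*0) + 158 = 3*0 + 158 = 0 + 158 = 158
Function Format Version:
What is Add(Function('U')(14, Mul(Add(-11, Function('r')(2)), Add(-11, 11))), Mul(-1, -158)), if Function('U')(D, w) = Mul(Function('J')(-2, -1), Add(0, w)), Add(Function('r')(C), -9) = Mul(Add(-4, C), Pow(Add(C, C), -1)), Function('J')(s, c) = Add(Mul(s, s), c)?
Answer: 158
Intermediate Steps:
Function('J')(s, c) = Add(c, Pow(s, 2)) (Function('J')(s, c) = Add(Pow(s, 2), c) = Add(c, Pow(s, 2)))
Function('r')(C) = Add(9, Mul(Rational(1, 2), Pow(C, -1), Add(-4, C))) (Function('r')(C) = Add(9, Mul(Add(-4, C), Pow(Add(C, C), -1))) = Add(9, Mul(Add(-4, C), Pow(Mul(2, C), -1))) = Add(9, Mul(Add(-4, C), Mul(Rational(1, 2), Pow(C, -1)))) = Add(9, Mul(Rational(1, 2), Pow(C, -1), Add(-4, C))))
Function('U')(D, w) = Mul(3, w) (Function('U')(D, w) = Mul(Add(-1, Pow(-2, 2)), Add(0, w)) = Mul(Add(-1, 4), w) = Mul(3, w))
Add(Function('U')(14, Mul(Add(-11, Function('r')(2)), Add(-11, 11))), Mul(-1, -158)) = Add(Mul(3, Mul(Add(-11, Add(Rational(19, 2), Mul(-2, Pow(2, -1)))), Add(-11, 11))), Mul(-1, -158)) = Add(Mul(3, Mul(Add(-11, Add(Rational(19, 2), Mul(-2, Rational(1, 2)))), 0)), 158) = Add(Mul(3, Mul(Add(-11, Add(Rational(19, 2), -1)), 0)), 158) = Add(Mul(3, Mul(Add(-11, Rational(17, 2)), 0)), 158) = Add(Mul(3, Mul(Rational(-5, 2), 0)), 158) = Add(Mul(3, 0), 158) = Add(0, 158) = 158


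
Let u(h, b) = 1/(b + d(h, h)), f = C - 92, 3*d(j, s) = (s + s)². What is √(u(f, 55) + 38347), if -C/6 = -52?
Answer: √1439733330834370/193765 ≈ 195.82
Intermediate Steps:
C = 312 (C = -6*(-52) = 312)
d(j, s) = 4*s²/3 (d(j, s) = (s + s)²/3 = (2*s)²/3 = (4*s²)/3 = 4*s²/3)
f = 220 (f = 312 - 92 = 220)
u(h, b) = 1/(b + 4*h²/3)
√(u(f, 55) + 38347) = √(3/(3*55 + 4*220²) + 38347) = √(3/(165 + 4*48400) + 38347) = √(3/(165 + 193600) + 38347) = √(3/193765 + 38347) = √(7430306458/193765) = √1439733330834370/193765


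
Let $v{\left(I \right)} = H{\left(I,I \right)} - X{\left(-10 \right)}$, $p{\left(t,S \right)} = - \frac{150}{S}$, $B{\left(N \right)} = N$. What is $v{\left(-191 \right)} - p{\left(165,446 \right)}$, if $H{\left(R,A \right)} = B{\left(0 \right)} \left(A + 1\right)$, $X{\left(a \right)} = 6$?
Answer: $- \frac{1263}{223} \approx -5.6637$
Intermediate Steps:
$H{\left(R,A \right)} = 0$ ($H{\left(R,A \right)} = 0 \left(A + 1\right) = 0 \left(1 + A\right) = 0$)
$v{\left(I \right)} = -6$ ($v{\left(I \right)} = 0 - 6 = -6$)
$v{\left(-191 \right)} - p{\left(165,446 \right)} = -6 - - \frac{150}{446} = -6 - \left(-150\right) \frac{1}{446} = -6 - - \frac{75}{223} = -6 + \frac{75}{223} = - \frac{1263}{223}$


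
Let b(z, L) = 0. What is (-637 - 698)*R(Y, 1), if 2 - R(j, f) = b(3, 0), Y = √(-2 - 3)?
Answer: -2670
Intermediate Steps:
Y = I*√5 (Y = √(-5) = I*√5 ≈ 2.2361*I)
R(j, f) = 2 (R(j, f) = 2 - 1*0 = 2 + 0 = 2)
(-637 - 698)*R(Y, 1) = (-637 - 698)*2 = -1335*2 = -2670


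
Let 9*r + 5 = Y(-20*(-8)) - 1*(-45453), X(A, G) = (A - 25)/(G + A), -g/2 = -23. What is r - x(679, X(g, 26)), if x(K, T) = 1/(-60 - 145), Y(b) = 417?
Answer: 9402334/1845 ≈ 5096.1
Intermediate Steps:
g = 46 (g = -2*(-23) = 46)
X(A, G) = (-25 + A)/(A + G)
x(K, T) = -1/205 (x(K, T) = 1/(-205) = -1/205)
r = 45865/9 (r = -5/9 + (417 - 1*(-45453))/9 = -5/9 + (417 + 45453)/9 = -5/9 + (1/9)*45870 = -5/9 + 15290/3 = 45865/9 ≈ 5096.1)
r - x(679, X(g, 26)) = 45865/9 - 1*(-1/205) = 45865/9 + 1/205 = 9402334/1845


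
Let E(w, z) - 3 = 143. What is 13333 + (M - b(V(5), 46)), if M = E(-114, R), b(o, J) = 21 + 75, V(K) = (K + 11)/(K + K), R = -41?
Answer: 13383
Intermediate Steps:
E(w, z) = 146 (E(w, z) = 3 + 143 = 146)
V(K) = (11 + K)/(2*K) (V(K) = (11 + K)/((2*K)) = (11 + K)*(1/(2*K)) = (11 + K)/(2*K))
b(o, J) = 96
M = 146
13333 + (M - b(V(5), 46)) = 13333 + (146 - 1*96) = 13333 + (146 - 96) = 13333 + 50 = 13383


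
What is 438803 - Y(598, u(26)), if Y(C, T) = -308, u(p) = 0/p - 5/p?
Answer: 439111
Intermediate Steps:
u(p) = -5/p (u(p) = 0 - 5/p = -5/p)
438803 - Y(598, u(26)) = 438803 - 1*(-308) = 438803 + 308 = 439111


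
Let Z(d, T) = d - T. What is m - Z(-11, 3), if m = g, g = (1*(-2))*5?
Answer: 4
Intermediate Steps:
g = -10 (g = -2*5 = -10)
m = -10
m - Z(-11, 3) = -10 - (-11 - 1*3) = -10 - (-11 - 3) = -10 - 1*(-14) = -10 + 14 = 4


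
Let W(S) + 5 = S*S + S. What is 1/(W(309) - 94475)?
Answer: 1/1310 ≈ 0.00076336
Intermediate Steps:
W(S) = -5 + S + S**2 (W(S) = -5 + (S*S + S) = -5 + (S**2 + S) = -5 + (S + S**2) = -5 + S + S**2)
1/(W(309) - 94475) = 1/((-5 + 309 + 309**2) - 94475) = 1/((-5 + 309 + 95481) - 94475) = 1/(95785 - 94475) = 1/1310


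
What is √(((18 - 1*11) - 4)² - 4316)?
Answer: I*√4307 ≈ 65.628*I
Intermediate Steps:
√(((18 - 1*11) - 4)² - 4316) = √(((18 - 11) - 4)² - 4316) = √((7 - 4)² - 4316) = √(3² - 4316) = √(9 - 4316) = √(-4307) = I*√4307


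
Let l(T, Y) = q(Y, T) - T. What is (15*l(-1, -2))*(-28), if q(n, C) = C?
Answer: 0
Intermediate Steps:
l(T, Y) = 0 (l(T, Y) = T - T = 0)
(15*l(-1, -2))*(-28) = (15*0)*(-28) = 0*(-28) = 0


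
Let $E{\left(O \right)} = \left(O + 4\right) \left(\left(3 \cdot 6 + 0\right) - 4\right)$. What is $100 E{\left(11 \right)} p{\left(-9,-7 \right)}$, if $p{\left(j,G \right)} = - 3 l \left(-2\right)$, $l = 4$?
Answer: $504000$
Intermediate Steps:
$p{\left(j,G \right)} = 24$ ($p{\left(j,G \right)} = \left(-3\right) 4 \left(-2\right) = \left(-12\right) \left(-2\right) = 24$)
$E{\left(O \right)} = 56 + 14 O$ ($E{\left(O \right)} = \left(4 + O\right) \left(\left(18 + 0\right) - 4\right) = \left(4 + O\right) \left(18 - 4\right) = \left(4 + O\right) 14 = 56 + 14 O$)
$100 E{\left(11 \right)} p{\left(-9,-7 \right)} = 100 \left(56 + 14 \cdot 11\right) 24 = 100 \left(56 + 154\right) 24 = 100 \cdot 210 \cdot 24 = 21000 \cdot 24 = 504000$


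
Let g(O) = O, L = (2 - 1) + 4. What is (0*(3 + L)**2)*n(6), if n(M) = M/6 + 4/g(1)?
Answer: 0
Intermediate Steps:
L = 5 (L = 1 + 4 = 5)
n(M) = 4 + M/6 (n(M) = M/6 + 4/1 = M*(1/6) + 4*1 = M/6 + 4 = 4 + M/6)
(0*(3 + L)**2)*n(6) = (0*(3 + 5)**2)*(4 + (1/6)*6) = (0*8**2)*(4 + 1) = (0*64)*5 = 0*5 = 0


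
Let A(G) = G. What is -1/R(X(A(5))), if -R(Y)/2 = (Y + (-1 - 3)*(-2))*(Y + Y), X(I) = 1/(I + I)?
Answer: 25/81 ≈ 0.30864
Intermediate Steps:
X(I) = 1/(2*I)
R(Y) = -4*Y*(8 + Y) (R(Y) = -2*(Y + (-1 - 3)*(-2))*(Y + Y) = -2*(Y - 4*(-2))*2*Y = -2*(Y + 8)*2*Y = -2*(8 + Y)*2*Y = -4*Y*(8 + Y))
-1/R(X(A(5))) = -1/((-4*(½)/5*(8 + (½)/5))) = -1/((-4*(½)*(⅕)*(8 + (½)*(⅕)))) = -1/((-4*⅒*(8 + ⅒))) = -1/((-4*⅒*81/10)) = -1/(-81/25) = -1*(-25/81) = 25/81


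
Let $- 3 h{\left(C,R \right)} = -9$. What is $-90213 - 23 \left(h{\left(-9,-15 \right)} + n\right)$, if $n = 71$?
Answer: $-91915$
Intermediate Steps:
$h{\left(C,R \right)} = 3$ ($h{\left(C,R \right)} = \left(- \frac{1}{3}\right) \left(-9\right) = 3$)
$-90213 - 23 \left(h{\left(-9,-15 \right)} + n\right) = -90213 - 23 \left(3 + 71\right) = -90213 - 23 \cdot 74 = -90213 - 1702 = -91915$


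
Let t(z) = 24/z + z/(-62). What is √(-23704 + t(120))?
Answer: I*√569530295/155 ≈ 153.97*I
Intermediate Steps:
t(z) = 24/z - z/62 (t(z) = 24/z + z*(-1/62) = 24/z - z/62)
√(-23704 + t(120)) = √(-23704 + (24/120 - 1/62*120)) = √(-23704 + (24*(1/120) - 60/31)) = √(-23704 + (⅕ - 60/31)) = √(-23704 - 269/155) = √(-3674389/155) = I*√569530295/155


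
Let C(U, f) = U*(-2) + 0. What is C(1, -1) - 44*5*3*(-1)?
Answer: 658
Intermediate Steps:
C(U, f) = -2*U (C(U, f) = -2*U + 0 = -2*U)
C(1, -1) - 44*5*3*(-1) = -2*1 - 44*5*3*(-1) = -2 - 660*(-1) = -2 - 44*(-15) = -2 + 660 = 658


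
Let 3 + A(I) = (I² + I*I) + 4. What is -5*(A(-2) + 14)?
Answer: -115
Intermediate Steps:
A(I) = 1 + 2*I² (A(I) = -3 + ((I² + I*I) + 4) = -3 + ((I² + I²) + 4) = -3 + (2*I² + 4) = -3 + (4 + 2*I²) = 1 + 2*I²)
-5*(A(-2) + 14) = -5*((1 + 2*(-2)²) + 14) = -5*((1 + 2*4) + 14) = -5*((1 + 8) + 14) = -5*(9 + 14) = -5*23 = -115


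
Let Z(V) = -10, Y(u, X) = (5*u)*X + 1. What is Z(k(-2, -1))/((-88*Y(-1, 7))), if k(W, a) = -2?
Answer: -5/1496 ≈ -0.0033422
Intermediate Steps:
Y(u, X) = 1 + 5*X*u (Y(u, X) = 5*X*u + 1 = 1 + 5*X*u)
Z(k(-2, -1))/((-88*Y(-1, 7))) = -10*(-1/(88*(1 + 5*7*(-1)))) = -10*(-1/(88*(1 - 35))) = -10/((-88*(-34))) = -10/2992 = -10*1/2992 = -5/1496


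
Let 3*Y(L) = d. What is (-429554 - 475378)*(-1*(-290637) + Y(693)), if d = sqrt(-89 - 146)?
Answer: -263006721684 - 301644*I*sqrt(235) ≈ -2.6301e+11 - 4.6241e+6*I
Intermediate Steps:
d = I*sqrt(235) (d = sqrt(-235) = I*sqrt(235) ≈ 15.33*I)
Y(L) = I*sqrt(235)/3 (Y(L) = (I*sqrt(235))/3 = I*sqrt(235)/3)
(-429554 - 475378)*(-1*(-290637) + Y(693)) = (-429554 - 475378)*(-1*(-290637) + I*sqrt(235)/3) = -904932*(290637 + I*sqrt(235)/3) = -263006721684 - 301644*I*sqrt(235)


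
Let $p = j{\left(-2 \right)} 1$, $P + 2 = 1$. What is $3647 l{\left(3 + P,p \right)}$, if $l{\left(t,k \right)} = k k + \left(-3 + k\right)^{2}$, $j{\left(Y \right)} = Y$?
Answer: $105763$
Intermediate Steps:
$P = -1$ ($P = -2 + 1 = -1$)
$p = -2$ ($p = \left(-2\right) 1 = -2$)
$l{\left(t,k \right)} = k^{2} + \left(-3 + k\right)^{2}$
$3647 l{\left(3 + P,p \right)} = 3647 \left(\left(-2\right)^{2} + \left(-3 - 2\right)^{2}\right) = 3647 \left(4 + \left(-5\right)^{2}\right) = 3647 \left(4 + 25\right) = 3647 \cdot 29 = 105763$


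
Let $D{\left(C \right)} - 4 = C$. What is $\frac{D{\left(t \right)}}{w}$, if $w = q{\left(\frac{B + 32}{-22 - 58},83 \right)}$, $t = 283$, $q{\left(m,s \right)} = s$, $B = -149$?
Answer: $\frac{287}{83} \approx 3.4578$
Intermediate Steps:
$w = 83$
$D{\left(C \right)} = 4 + C$
$\frac{D{\left(t \right)}}{w} = \frac{4 + 283}{83} = 287 \cdot \frac{1}{83} = \frac{287}{83}$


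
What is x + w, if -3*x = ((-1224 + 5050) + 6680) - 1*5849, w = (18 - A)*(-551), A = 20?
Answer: -1351/3 ≈ -450.33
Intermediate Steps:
w = 1102 (w = (18 - 1*20)*(-551) = (18 - 20)*(-551) = -2*(-551) = 1102)
x = -4657/3 (x = -(((-1224 + 5050) + 6680) - 1*5849)/3 = -((3826 + 6680) - 5849)/3 = -(10506 - 5849)/3 = -1/3*4657 = -4657/3 ≈ -1552.3)
x + w = -4657/3 + 1102 = -1351/3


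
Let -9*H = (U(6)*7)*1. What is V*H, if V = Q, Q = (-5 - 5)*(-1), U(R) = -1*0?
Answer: 0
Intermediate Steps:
U(R) = 0
Q = 10 (Q = -10*(-1) = 10)
V = 10
H = 0 (H = -0*7/9 = -0 = -⅑*0 = 0)
V*H = 10*0 = 0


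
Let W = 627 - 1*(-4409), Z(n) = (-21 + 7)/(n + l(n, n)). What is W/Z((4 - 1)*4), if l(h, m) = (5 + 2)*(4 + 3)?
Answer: -153598/7 ≈ -21943.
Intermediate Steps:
l(h, m) = 49 (l(h, m) = 7*7 = 49)
Z(n) = -14/(49 + n) (Z(n) = (-21 + 7)/(n + 49) = -14/(49 + n))
W = 5036 (W = 627 + 4409 = 5036)
W/Z((4 - 1)*4) = 5036/((-14/(49 + (4 - 1)*4))) = 5036/((-14/(49 + 3*4))) = 5036/((-14/(49 + 12))) = 5036/((-14/61)) = 5036/((-14*1/61)) = 5036/(-14/61) = 5036*(-61/14) = -153598/7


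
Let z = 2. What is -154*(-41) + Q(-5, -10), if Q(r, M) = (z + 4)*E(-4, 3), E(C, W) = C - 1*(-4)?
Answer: 6314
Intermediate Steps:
E(C, W) = 4 + C (E(C, W) = C + 4 = 4 + C)
Q(r, M) = 0 (Q(r, M) = (2 + 4)*(4 - 4) = 6*0 = 0)
-154*(-41) + Q(-5, -10) = -154*(-41) + 0 = 6314 + 0 = 6314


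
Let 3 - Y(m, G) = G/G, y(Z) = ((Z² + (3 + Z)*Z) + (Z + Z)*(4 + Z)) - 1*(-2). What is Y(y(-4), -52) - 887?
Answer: -885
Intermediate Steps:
y(Z) = 2 + Z² + Z*(3 + Z) + 2*Z*(4 + Z) (y(Z) = ((Z² + Z*(3 + Z)) + (2*Z)*(4 + Z)) + 2 = ((Z² + Z*(3 + Z)) + 2*Z*(4 + Z)) + 2 = (Z² + Z*(3 + Z) + 2*Z*(4 + Z)) + 2 = 2 + Z² + Z*(3 + Z) + 2*Z*(4 + Z))
Y(m, G) = 2 (Y(m, G) = 3 - G/G = 3 - 1*1 = 3 - 1 = 2)
Y(y(-4), -52) - 887 = 2 - 887 = -885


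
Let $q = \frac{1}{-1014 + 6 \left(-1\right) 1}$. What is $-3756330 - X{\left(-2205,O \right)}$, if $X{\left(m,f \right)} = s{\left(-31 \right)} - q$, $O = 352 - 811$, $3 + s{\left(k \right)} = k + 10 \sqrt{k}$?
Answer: $- \frac{3831421921}{1020} - 10 i \sqrt{31} \approx -3.7563 \cdot 10^{6} - 55.678 i$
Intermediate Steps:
$s{\left(k \right)} = -3 + k + 10 \sqrt{k}$ ($s{\left(k \right)} = -3 + \left(k + 10 \sqrt{k}\right) = -3 + k + 10 \sqrt{k}$)
$O = -459$
$q = - \frac{1}{1020}$ ($q = \frac{1}{-1014 - 6} = \frac{1}{-1020} = - \frac{1}{1020} \approx -0.00098039$)
$X{\left(m,f \right)} = - \frac{34679}{1020} + 10 i \sqrt{31}$ ($X{\left(m,f \right)} = \left(-3 - 31 + 10 \sqrt{-31}\right) - - \frac{1}{1020} = \left(-3 - 31 + 10 i \sqrt{31}\right) + \frac{1}{1020} = \left(-34 + 10 i \sqrt{31}\right) + \frac{1}{1020} = - \frac{34679}{1020} + 10 i \sqrt{31}$)
$-3756330 - X{\left(-2205,O \right)} = -3756330 - \left(- \frac{34679}{1020} + 10 i \sqrt{31}\right) = -3756330 + \left(\frac{34679}{1020} - 10 i \sqrt{31}\right) = - \frac{3831421921}{1020} - 10 i \sqrt{31}$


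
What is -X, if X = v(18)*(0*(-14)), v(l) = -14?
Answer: 0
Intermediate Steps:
X = 0 (X = -0*(-14) = -14*0 = 0)
-X = -1*0 = 0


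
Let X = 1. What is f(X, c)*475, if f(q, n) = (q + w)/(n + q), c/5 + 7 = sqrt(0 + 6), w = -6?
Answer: 40375/503 + 11875*sqrt(6)/1006 ≈ 109.18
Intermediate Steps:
c = -35 + 5*sqrt(6) (c = -35 + 5*sqrt(0 + 6) = -35 + 5*sqrt(6) ≈ -22.753)
f(q, n) = (-6 + q)/(n + q) (f(q, n) = (q - 6)/(n + q) = (-6 + q)/(n + q))
f(X, c)*475 = ((-6 + 1)/((-35 + 5*sqrt(6)) + 1))*475 = (-5/(-34 + 5*sqrt(6)))*475 = -5/(-34 + 5*sqrt(6))*475 = -2375/(-34 + 5*sqrt(6))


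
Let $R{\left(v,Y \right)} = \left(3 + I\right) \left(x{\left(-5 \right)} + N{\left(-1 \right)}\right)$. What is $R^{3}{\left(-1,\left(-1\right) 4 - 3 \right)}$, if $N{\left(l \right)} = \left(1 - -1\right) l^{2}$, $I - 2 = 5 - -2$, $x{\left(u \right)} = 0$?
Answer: $13824$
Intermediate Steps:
$I = 9$ ($I = 2 + \left(5 - -2\right) = 2 + \left(5 + 2\right) = 2 + 7 = 9$)
$N{\left(l \right)} = 2 l^{2}$ ($N{\left(l \right)} = \left(1 + 1\right) l^{2} = 2 l^{2}$)
$R{\left(v,Y \right)} = 24$ ($R{\left(v,Y \right)} = \left(3 + 9\right) \left(0 + 2 \left(-1\right)^{2}\right) = 12 \left(0 + 2 \cdot 1\right) = 12 \left(0 + 2\right) = 12 \cdot 2 = 24$)
$R^{3}{\left(-1,\left(-1\right) 4 - 3 \right)} = 24^{3} = 13824$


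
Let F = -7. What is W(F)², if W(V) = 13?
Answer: 169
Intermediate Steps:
W(F)² = 13² = 169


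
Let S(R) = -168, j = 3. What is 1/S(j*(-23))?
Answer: -1/168 ≈ -0.0059524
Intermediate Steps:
1/S(j*(-23)) = 1/(-168) = -1/168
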